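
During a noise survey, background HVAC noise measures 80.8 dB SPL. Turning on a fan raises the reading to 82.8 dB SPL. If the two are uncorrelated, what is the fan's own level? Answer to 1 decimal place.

Subtract intensities: L_src = 10·log₁₀(10^(L_total/10) − 10^(L_bg/10)).
L_src = 10·log₁₀(10^(82.8/10) − 10^(80.8/10)) = 10·log₁₀(70320000) = 78.5 dB SPL.

78.5 dB SPL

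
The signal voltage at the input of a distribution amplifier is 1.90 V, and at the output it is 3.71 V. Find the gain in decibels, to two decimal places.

For a voltage ratio, dB = 20·log₁₀(V₂/V₁).
20·log₁₀(3.71/1.90) = 20·log₁₀(1.953) = 5.81 dB.

5.81 dB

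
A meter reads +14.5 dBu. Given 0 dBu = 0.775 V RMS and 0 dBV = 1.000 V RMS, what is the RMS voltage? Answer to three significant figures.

4.11 V

V = 0.775 V × 10^(+14.5/20).
= 0.775 × 5.309 = 4.11 V.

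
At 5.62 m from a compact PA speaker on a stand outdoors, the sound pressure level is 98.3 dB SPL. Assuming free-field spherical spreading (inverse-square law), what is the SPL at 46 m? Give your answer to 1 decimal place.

Inverse-square spreading gives ΔL = −20·log₁₀(d₂/d₁).
ΔL = −20·log₁₀(46/5.62) = -18.26 dB, so L₂ = 98.3 + (-18.26) = 80.0 dB SPL.

80.0 dB SPL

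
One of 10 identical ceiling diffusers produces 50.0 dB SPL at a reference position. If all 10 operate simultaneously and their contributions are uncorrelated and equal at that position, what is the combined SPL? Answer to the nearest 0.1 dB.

10 equal incoherent sources raise the level by 10·log₁₀(10) = 10.00 dB.
L_total = 50.0 + 10.00 = 60.0 dB SPL.

60.0 dB SPL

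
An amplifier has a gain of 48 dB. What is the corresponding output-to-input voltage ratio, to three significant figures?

251

Voltage ratio = 10^(dB/20).
10^(48/20) = 10^(2.400) = 251.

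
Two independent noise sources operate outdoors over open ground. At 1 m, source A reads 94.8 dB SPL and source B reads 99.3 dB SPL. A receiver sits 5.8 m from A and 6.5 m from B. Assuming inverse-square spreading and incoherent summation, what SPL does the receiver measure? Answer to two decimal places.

At the listener: L_A = 94.8 − 20·log₁₀(5.8) = 79.531 dB; L_B = 99.3 − 20·log₁₀(6.5) = 83.042 dB.
Combined: 10·log₁₀(10^(79.531/10)+10^(83.042/10)) = 84.64 dB SPL.

84.64 dB SPL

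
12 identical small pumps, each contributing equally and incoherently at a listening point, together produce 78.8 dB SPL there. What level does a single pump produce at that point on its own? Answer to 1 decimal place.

12 equal incoherent sources add 10·log₁₀(12) = 10.79 dB over one source.
L_one = 78.8 − 10.79 = 68.0 dB SPL.

68.0 dB SPL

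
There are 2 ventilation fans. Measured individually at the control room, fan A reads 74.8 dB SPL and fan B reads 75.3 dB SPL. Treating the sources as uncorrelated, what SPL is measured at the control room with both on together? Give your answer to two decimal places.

78.07 dB SPL

Uncorrelated sources add in intensity (power), not in dB.
L_total = 10·log₁₀(10^(74.8/10) + 10^(75.3/10)) = 10·log₁₀(64080000) = 78.07 dB SPL.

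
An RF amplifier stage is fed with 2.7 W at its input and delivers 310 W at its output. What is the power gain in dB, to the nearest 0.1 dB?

Power is a power quantity, so gain = 10·log₁₀(P_out/P_in).
10·log₁₀(310/2.7) = 10·log₁₀(114.8) = 20.6 dB.

20.6 dB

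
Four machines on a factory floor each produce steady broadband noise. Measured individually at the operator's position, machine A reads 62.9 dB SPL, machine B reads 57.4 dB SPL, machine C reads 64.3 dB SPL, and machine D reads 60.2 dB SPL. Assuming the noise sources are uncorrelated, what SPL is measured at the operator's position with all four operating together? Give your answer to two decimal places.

Incoherent sources sum as intensities:
L_total = 10·log₁₀(10^(62.9/10) + 10^(57.4/10) + 10^(64.3/10) + 10^(60.2/10)) = 10·log₁₀(6238000) = 67.95 dB SPL.

67.95 dB SPL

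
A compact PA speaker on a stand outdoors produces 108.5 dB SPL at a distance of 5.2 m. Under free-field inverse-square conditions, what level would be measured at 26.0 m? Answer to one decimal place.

For a point source in a free field, ΔL = −20·log₁₀(d₂/d₁).
ΔL = −20·log₁₀(26.0/5.2) = -13.98 dB, so L₂ = 108.5 + (-13.98) = 94.5 dB SPL.

94.5 dB SPL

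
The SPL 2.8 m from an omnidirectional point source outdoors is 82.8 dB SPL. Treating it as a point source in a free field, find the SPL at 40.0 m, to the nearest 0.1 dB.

Inverse-square spreading gives ΔL = −20·log₁₀(d₂/d₁).
ΔL = −20·log₁₀(40.0/2.8) = -23.10 dB, so L₂ = 82.8 + (-23.10) = 59.7 dB SPL.

59.7 dB SPL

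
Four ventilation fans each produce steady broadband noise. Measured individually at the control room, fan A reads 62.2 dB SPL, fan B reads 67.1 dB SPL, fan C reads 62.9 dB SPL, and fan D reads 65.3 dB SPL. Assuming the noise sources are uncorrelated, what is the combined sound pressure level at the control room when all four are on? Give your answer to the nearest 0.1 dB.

Uncorrelated sources add in intensity (power), not in dB.
L_total = 10·log₁₀(10^(62.2/10) + 10^(67.1/10) + 10^(62.9/10) + 10^(65.3/10)) = 10·log₁₀(12130000) = 70.8 dB SPL.

70.8 dB SPL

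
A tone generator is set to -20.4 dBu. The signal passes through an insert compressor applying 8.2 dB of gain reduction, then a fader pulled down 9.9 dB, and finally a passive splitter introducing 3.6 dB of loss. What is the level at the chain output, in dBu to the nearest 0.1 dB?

-42.1 dBu

In dB, series stages simply add:
-20.4 − 8.2 − 9.9 − 3.6 = -42.1 dBu.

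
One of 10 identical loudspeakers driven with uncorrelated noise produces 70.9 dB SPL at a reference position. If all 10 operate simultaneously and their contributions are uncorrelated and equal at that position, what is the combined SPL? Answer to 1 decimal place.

10 equal incoherent sources raise the level by 10·log₁₀(10) = 10.00 dB.
L_total = 70.9 + 10.00 = 80.9 dB SPL.

80.9 dB SPL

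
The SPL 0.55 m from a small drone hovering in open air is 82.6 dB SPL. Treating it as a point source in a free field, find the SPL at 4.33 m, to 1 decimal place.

64.7 dB SPL

Free-field point source: level drops by 20·log₁₀ of the distance ratio.
ΔL = −20·log₁₀(4.33/0.55) = -17.92 dB, so L₂ = 82.6 + (-17.92) = 64.7 dB SPL.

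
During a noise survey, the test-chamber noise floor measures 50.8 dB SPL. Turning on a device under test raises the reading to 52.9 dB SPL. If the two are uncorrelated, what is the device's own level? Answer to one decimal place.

48.7 dB SPL

Remove the background by subtracting linear intensities:
L_src = 10·log₁₀(10^(52.9/10) − 10^(50.8/10)) = 10·log₁₀(74760) = 48.7 dB SPL.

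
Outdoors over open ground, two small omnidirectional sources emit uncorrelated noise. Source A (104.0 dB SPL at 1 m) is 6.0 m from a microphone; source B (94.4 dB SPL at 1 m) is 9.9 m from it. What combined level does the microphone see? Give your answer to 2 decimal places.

At the listener: L_A = 104.0 − 20·log₁₀(6.0) = 88.437 dB; L_B = 94.4 − 20·log₁₀(9.9) = 74.487 dB.
Combined: 10·log₁₀(10^(88.437/10)+10^(74.487/10)) = 88.61 dB SPL.

88.61 dB SPL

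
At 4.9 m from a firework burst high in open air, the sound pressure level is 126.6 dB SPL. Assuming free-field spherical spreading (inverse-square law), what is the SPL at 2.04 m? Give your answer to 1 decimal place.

134.2 dB SPL

Free-field point source: level drops by 20·log₁₀ of the distance ratio.
ΔL = −20·log₁₀(2.04/4.9) = 7.61 dB, so L₂ = 126.6 + (7.61) = 134.2 dB SPL.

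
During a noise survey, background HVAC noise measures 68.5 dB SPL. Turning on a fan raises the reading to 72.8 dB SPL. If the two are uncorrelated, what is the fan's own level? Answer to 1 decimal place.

70.8 dB SPL

Background correction is a power subtraction:
L_src = 10·log₁₀(10^(72.8/10) − 10^(68.5/10)) = 10·log₁₀(11980000) = 70.8 dB SPL.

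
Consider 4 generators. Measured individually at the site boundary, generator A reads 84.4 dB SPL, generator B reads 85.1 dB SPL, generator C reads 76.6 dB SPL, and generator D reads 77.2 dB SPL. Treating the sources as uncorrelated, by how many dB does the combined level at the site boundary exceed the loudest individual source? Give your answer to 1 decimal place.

3.3 dB

Add the sources as powers (linear), then convert back to dB:
L_total = 10·log₁₀(10^(84.4/10) + 10^(85.1/10) + 10^(76.6/10) + 10^(77.2/10)) = 88.43 dB SPL.
Excess over the loudest (85.1 dB): 88.43 − 85.1 = 3.3 dB.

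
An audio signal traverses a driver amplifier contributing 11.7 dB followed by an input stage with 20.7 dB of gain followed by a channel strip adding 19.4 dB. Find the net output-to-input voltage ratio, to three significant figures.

Net gain = 11.7 + 20.7 + 19.4 = 51.8 dB.
Voltage ratio = 10^(51.8/20) = 389.

389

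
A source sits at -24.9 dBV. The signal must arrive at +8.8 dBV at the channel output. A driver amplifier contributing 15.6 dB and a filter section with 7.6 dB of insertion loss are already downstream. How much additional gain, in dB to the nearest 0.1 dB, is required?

The required make-up gain is the shortfall in the dB sum.
G = +8.8 − (-24.9) − 15.6 + 7.6 = 25.7 dB.

25.7 dB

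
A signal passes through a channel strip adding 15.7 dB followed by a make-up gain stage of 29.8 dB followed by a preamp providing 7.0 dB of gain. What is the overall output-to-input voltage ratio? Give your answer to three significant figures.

Net gain = 15.7 + 29.8 + 7.0 = 52.5 dB.
Voltage ratio = 10^(52.5/20) = 422.

422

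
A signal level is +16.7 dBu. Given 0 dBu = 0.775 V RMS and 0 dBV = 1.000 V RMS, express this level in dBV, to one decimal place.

The offset between the scales is 20·log₁₀(0.775/1.000) = −2.214 dB.
So dBV = +16.7 − 2.214 = +14.5 dBV.

+14.5 dBV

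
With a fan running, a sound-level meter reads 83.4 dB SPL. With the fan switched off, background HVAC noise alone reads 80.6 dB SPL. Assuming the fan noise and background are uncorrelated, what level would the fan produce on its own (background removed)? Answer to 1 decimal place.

Remove the background by subtracting linear intensities:
L_src = 10·log₁₀(10^(83.4/10) − 10^(80.6/10)) = 10·log₁₀(104000000) = 80.2 dB SPL.

80.2 dB SPL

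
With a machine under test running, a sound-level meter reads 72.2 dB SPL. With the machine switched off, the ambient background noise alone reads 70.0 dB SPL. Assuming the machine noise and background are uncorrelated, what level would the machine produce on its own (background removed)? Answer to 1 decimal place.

Background correction is a power subtraction:
L_src = 10·log₁₀(10^(72.2/10) − 10^(70.0/10)) = 10·log₁₀(6596000) = 68.2 dB SPL.

68.2 dB SPL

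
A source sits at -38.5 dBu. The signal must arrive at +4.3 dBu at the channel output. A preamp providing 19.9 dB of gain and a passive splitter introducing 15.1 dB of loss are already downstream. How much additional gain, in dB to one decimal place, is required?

38.0 dB

The required make-up gain is the shortfall in the dB sum.
G = +4.3 − (-38.5) − 19.9 + 15.1 = 38.0 dB.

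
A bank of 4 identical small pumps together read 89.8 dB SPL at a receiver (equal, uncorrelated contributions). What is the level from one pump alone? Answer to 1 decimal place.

83.8 dB SPL

4 equal incoherent sources add 10·log₁₀(4) = 6.02 dB over one source.
L_one = 89.8 − 6.02 = 83.8 dB SPL.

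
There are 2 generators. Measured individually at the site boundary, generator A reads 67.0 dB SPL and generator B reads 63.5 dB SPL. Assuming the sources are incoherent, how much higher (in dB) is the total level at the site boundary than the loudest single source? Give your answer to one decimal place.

1.6 dB

Incoherent sources sum as intensities:
L_total = 10·log₁₀(10^(67.0/10) + 10^(63.5/10)) = 68.60 dB SPL.
Excess over the loudest (67.0 dB): 68.60 − 67.0 = 1.6 dB.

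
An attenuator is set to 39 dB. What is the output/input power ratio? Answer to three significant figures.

0.000126

Power ratio = 10^(dB/10).
10^(-39/10) = 10^(-3.900) = 0.000126.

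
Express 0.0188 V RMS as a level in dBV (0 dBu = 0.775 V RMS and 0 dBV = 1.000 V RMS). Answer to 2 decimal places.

dBV = 20·log₁₀(V / 1.000 V).
20·log₁₀(0.0188/1.000) = -34.52 dBV.

-34.52 dBV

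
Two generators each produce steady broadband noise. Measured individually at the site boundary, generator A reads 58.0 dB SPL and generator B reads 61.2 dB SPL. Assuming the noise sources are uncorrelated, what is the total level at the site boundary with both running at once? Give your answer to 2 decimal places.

Incoherent sources sum as intensities:
L_total = 10·log₁₀(10^(58.0/10) + 10^(61.2/10)) = 10·log₁₀(1949000) = 62.90 dB SPL.

62.90 dB SPL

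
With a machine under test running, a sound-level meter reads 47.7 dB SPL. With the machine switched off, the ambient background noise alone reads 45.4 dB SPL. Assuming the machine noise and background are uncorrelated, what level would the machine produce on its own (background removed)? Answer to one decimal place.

43.8 dB SPL

Remove the background by subtracting linear intensities:
L_src = 10·log₁₀(10^(47.7/10) − 10^(45.4/10)) = 10·log₁₀(24210) = 43.8 dB SPL.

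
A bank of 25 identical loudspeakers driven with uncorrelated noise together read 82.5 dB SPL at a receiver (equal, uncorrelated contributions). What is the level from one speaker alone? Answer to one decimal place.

68.5 dB SPL

25 equal incoherent sources add 10·log₁₀(25) = 13.98 dB over one source.
L_one = 82.5 − 13.98 = 68.5 dB SPL.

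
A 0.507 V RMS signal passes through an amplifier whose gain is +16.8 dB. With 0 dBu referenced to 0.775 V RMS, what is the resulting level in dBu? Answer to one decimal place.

+13.1 dBu

Input level: 20·log₁₀(0.507/0.775) = -3.69 dBu.
Output: -3.69 + 16.8 = +13.1 dBu.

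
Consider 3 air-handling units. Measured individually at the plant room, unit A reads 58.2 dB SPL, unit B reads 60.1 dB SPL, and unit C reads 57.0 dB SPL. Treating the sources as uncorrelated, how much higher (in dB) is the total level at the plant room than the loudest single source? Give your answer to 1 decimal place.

3.3 dB

Incoherent sources sum as intensities:
L_total = 10·log₁₀(10^(58.2/10) + 10^(60.1/10) + 10^(57.0/10)) = 63.39 dB SPL.
Excess over the loudest (60.1 dB): 63.39 − 60.1 = 3.3 dB.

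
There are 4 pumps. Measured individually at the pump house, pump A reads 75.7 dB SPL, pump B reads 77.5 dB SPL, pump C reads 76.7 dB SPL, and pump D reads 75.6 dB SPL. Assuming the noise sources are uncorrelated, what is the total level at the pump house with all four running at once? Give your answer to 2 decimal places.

82.47 dB SPL

Add the sources as powers (linear), then convert back to dB:
L_total = 10·log₁₀(10^(75.7/10) + 10^(77.5/10) + 10^(76.7/10) + 10^(75.6/10)) = 10·log₁₀(176500000) = 82.47 dB SPL.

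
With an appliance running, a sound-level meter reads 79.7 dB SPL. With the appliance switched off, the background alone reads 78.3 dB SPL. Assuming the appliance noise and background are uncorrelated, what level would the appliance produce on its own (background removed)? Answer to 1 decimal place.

Remove the background by subtracting linear intensities:
L_src = 10·log₁₀(10^(79.7/10) − 10^(78.3/10)) = 10·log₁₀(25720000) = 74.1 dB SPL.

74.1 dB SPL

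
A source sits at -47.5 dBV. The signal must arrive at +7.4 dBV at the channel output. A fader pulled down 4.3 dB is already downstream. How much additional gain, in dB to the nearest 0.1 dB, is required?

The required make-up gain is the shortfall in the dB sum.
G = +7.4 − (-47.5) + 4.3 = 59.2 dB.

59.2 dB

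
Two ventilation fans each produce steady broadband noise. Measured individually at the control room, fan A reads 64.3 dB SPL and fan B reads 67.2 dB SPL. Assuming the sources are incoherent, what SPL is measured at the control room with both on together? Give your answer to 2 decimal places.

Incoherent sources sum as intensities:
L_total = 10·log₁₀(10^(64.3/10) + 10^(67.2/10)) = 10·log₁₀(7940000) = 69.00 dB SPL.

69.00 dB SPL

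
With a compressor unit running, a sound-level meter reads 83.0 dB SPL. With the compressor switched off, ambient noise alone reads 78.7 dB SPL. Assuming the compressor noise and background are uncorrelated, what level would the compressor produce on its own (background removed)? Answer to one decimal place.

Remove the background by subtracting linear intensities:
L_src = 10·log₁₀(10^(83.0/10) − 10^(78.7/10)) = 10·log₁₀(125400000) = 81.0 dB SPL.

81.0 dB SPL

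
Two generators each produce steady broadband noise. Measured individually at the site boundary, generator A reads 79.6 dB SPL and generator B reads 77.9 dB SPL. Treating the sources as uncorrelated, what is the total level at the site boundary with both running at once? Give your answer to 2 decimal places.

81.84 dB SPL

Uncorrelated sources add in intensity (power), not in dB.
L_total = 10·log₁₀(10^(79.6/10) + 10^(77.9/10)) = 10·log₁₀(152900000) = 81.84 dB SPL.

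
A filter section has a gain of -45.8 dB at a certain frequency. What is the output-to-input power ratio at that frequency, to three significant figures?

Power ratio = 10^(dB/10).
10^(-45.8/10) = 10^(-4.580) = 0.0000263.

0.0000263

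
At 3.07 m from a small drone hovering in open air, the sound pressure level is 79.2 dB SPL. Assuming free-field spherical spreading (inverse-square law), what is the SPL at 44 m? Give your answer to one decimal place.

Free-field point source: level drops by 20·log₁₀ of the distance ratio.
ΔL = −20·log₁₀(44/3.07) = -23.13 dB, so L₂ = 79.2 + (-23.13) = 56.1 dB SPL.

56.1 dB SPL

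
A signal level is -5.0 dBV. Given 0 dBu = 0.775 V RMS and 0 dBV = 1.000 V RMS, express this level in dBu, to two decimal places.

The offset between the scales is 20·log₁₀(0.775/1.000) = −2.214 dB.
So dBu = -5.0 + 2.214 = -2.79 dBu.

-2.79 dBu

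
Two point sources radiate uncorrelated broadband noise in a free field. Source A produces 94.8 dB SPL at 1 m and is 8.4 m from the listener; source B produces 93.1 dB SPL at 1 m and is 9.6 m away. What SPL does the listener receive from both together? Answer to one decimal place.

78.1 dB SPL

At the listener: L_A = 94.8 − 20·log₁₀(8.4) = 76.31 dB; L_B = 93.1 − 20·log₁₀(9.6) = 73.45 dB.
Combined: 10·log₁₀(10^(76.31/10)+10^(73.45/10)) = 78.1 dB SPL.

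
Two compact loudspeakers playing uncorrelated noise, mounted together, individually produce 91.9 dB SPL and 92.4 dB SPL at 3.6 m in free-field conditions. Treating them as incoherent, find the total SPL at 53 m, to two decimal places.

71.81 dB SPL

Combined at 3.6 m: 10·log₁₀(10^(91.9/10)+10^(92.4/10)) = 95.167 dB SPL.
Then apply −20·log₁₀(53/3.6) = -23.359 dB → 71.81 dB SPL.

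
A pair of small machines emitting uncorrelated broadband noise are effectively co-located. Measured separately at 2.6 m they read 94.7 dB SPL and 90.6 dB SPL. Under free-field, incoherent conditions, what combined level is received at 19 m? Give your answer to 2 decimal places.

Combined at 2.6 m: 10·log₁₀(10^(94.7/10)+10^(90.6/10)) = 96.127 dB SPL.
Then apply −20·log₁₀(19/2.6) = -17.276 dB → 78.85 dB SPL.

78.85 dB SPL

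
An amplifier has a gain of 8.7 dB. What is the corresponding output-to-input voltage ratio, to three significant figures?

2.72

Voltage ratio = 10^(dB/20).
10^(8.7/20) = 10^(0.4350) = 2.72.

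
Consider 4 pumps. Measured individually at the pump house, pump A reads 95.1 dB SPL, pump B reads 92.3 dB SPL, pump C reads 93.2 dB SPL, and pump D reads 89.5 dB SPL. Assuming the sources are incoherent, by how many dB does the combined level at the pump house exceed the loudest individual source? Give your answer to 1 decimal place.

Add the sources as powers (linear), then convert back to dB:
L_total = 10·log₁₀(10^(95.1/10) + 10^(92.3/10) + 10^(93.2/10) + 10^(89.5/10)) = 98.98 dB SPL.
Excess over the loudest (95.1 dB): 98.98 − 95.1 = 3.9 dB.

3.9 dB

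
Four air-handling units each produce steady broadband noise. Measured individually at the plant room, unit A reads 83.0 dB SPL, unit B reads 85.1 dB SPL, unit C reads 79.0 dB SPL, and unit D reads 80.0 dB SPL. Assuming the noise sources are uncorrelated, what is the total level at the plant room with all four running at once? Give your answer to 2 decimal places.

Incoherent sources sum as intensities:
L_total = 10·log₁₀(10^(83.0/10) + 10^(85.1/10) + 10^(79.0/10) + 10^(80.0/10)) = 10·log₁₀(702600000) = 88.47 dB SPL.

88.47 dB SPL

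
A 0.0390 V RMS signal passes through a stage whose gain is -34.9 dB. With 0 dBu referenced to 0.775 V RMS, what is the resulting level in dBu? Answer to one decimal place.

Input level: 20·log₁₀(0.0390/0.775) = -25.96 dBu.
Output: -25.96 − 34.9 = -60.9 dBu.

-60.9 dBu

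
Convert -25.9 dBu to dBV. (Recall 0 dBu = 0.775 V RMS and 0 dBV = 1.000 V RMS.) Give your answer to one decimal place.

-28.1 dBV

The offset between the scales is 20·log₁₀(0.775/1.000) = −2.214 dB.
So dBV = -25.9 − 2.214 = -28.1 dBV.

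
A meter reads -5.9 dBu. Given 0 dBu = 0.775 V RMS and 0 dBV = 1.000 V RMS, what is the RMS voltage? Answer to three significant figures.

V = 0.775 V × 10^(-5.9/20).
= 0.775 × 0.5070 = 0.393 V.

0.393 V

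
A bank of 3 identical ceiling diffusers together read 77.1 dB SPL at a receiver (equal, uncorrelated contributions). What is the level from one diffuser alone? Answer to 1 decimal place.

72.3 dB SPL

3 equal incoherent sources add 10·log₁₀(3) = 4.77 dB over one source.
L_one = 77.1 − 4.77 = 72.3 dB SPL.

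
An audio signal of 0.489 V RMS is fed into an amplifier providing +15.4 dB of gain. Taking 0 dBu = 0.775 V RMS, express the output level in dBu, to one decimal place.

+11.4 dBu

Input level: 20·log₁₀(0.489/0.775) = -4.00 dBu.
Output: -4.00 + 15.4 = +11.4 dBu.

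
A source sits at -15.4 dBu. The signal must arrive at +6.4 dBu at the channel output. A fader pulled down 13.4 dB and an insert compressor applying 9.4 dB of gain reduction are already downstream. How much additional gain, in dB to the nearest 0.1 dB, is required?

The required make-up gain is the shortfall in the dB sum.
G = +6.4 − (-15.4) + 13.4 + 9.4 = 44.6 dB.

44.6 dB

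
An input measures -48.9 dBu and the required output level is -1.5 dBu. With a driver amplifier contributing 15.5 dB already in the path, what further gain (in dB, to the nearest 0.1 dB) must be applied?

31.9 dB

The required make-up gain is the shortfall in the dB sum.
G = -1.5 − (-48.9) − 15.5 = 31.9 dB.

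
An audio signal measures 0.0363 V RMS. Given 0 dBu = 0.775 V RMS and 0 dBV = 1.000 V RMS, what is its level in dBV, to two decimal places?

-28.80 dBV

dBV = 20·log₁₀(V / 1.000 V).
20·log₁₀(0.0363/1.000) = -28.80 dBV.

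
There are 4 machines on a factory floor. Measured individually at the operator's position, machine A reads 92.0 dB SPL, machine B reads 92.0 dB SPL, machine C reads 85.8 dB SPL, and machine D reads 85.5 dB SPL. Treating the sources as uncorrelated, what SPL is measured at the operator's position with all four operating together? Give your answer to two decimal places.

95.92 dB SPL

Add the sources as powers (linear), then convert back to dB:
L_total = 10·log₁₀(10^(92.0/10) + 10^(92.0/10) + 10^(85.8/10) + 10^(85.5/10)) = 10·log₁₀(3905000000) = 95.92 dB SPL.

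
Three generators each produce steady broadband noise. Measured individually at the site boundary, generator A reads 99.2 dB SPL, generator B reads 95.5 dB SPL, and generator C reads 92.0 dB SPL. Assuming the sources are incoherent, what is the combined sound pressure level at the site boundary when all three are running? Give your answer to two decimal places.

Uncorrelated sources add in intensity (power), not in dB.
L_total = 10·log₁₀(10^(99.2/10) + 10^(95.5/10) + 10^(92.0/10)) = 10·log₁₀(13451000000) = 101.29 dB SPL.

101.29 dB SPL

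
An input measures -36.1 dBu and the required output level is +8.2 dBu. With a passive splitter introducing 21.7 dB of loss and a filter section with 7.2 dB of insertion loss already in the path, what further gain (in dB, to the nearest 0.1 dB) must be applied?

73.2 dB

The required make-up gain is the shortfall in the dB sum.
G = +8.2 − (-36.1) + 21.7 + 7.2 = 73.2 dB.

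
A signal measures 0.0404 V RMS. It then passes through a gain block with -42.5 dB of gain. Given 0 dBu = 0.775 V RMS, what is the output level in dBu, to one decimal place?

Input level: 20·log₁₀(0.0404/0.775) = -25.66 dBu.
Output: -25.66 − 42.5 = -68.2 dBu.

-68.2 dBu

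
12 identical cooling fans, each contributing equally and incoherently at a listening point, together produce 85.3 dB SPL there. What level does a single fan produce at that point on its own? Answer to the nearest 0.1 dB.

12 equal incoherent sources add 10·log₁₀(12) = 10.79 dB over one source.
L_one = 85.3 − 10.79 = 74.5 dB SPL.

74.5 dB SPL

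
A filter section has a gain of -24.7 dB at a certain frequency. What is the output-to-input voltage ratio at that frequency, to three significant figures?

0.0582

Voltage ratio = 10^(dB/20).
10^(-24.7/20) = 10^(-1.235) = 0.0582.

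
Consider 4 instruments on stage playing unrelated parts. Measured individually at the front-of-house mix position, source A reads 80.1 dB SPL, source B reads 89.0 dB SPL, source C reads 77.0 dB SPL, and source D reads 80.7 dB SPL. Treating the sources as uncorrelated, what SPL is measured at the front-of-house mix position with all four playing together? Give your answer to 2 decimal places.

Uncorrelated sources add in intensity (power), not in dB.
L_total = 10·log₁₀(10^(80.1/10) + 10^(89.0/10) + 10^(77.0/10) + 10^(80.7/10)) = 10·log₁₀(1064000000) = 90.27 dB SPL.

90.27 dB SPL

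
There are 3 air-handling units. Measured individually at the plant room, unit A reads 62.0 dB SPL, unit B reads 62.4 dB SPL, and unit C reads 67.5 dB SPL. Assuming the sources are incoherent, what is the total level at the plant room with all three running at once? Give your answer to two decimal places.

69.52 dB SPL

Uncorrelated sources add in intensity (power), not in dB.
L_total = 10·log₁₀(10^(62.0/10) + 10^(62.4/10) + 10^(67.5/10)) = 10·log₁₀(8946000) = 69.52 dB SPL.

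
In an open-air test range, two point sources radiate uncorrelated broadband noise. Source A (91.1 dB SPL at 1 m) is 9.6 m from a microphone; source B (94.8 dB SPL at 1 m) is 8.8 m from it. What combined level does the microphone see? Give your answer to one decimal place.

77.2 dB SPL

At the listener: L_A = 91.1 − 20·log₁₀(9.6) = 71.45 dB; L_B = 94.8 − 20·log₁₀(8.8) = 75.91 dB.
Combined: 10·log₁₀(10^(71.45/10)+10^(75.91/10)) = 77.2 dB SPL.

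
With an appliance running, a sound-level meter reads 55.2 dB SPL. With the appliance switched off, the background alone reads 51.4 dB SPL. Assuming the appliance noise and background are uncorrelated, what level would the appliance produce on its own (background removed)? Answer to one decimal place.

52.9 dB SPL

Background correction is a power subtraction:
L_src = 10·log₁₀(10^(55.2/10) − 10^(51.4/10)) = 10·log₁₀(193100) = 52.9 dB SPL.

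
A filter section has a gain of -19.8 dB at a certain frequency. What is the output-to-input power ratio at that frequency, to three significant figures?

Power ratio = 10^(dB/10).
10^(-19.8/10) = 10^(-1.980) = 0.0105.

0.0105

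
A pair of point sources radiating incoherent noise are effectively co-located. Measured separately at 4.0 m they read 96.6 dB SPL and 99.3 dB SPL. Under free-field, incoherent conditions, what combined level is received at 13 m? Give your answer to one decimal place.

90.9 dB SPL

Combined at 4.0 m: 10·log₁₀(10^(96.6/10)+10^(99.3/10)) = 101.17 dB SPL.
Then apply −20·log₁₀(13/4.0) = -10.24 dB → 90.9 dB SPL.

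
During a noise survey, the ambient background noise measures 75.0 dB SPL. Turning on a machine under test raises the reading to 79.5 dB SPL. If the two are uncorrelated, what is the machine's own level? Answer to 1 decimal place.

Subtract intensities: L_src = 10·log₁₀(10^(L_total/10) − 10^(L_bg/10)).
L_src = 10·log₁₀(10^(79.5/10) − 10^(75.0/10)) = 10·log₁₀(57500000) = 77.6 dB SPL.

77.6 dB SPL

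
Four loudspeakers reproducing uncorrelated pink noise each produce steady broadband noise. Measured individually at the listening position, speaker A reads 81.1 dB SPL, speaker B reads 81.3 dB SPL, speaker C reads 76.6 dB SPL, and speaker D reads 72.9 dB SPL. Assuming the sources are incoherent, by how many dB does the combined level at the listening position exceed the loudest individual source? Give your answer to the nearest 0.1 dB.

Add the sources as powers (linear), then convert back to dB:
L_total = 10·log₁₀(10^(81.1/10) + 10^(81.3/10) + 10^(76.6/10) + 10^(72.9/10)) = 85.17 dB SPL.
Excess over the loudest (81.3 dB): 85.17 − 81.3 = 3.9 dB.

3.9 dB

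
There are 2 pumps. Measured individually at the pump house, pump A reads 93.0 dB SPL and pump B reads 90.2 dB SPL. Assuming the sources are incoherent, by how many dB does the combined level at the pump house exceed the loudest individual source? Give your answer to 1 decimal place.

1.8 dB

Add the sources as powers (linear), then convert back to dB:
L_total = 10·log₁₀(10^(93.0/10) + 10^(90.2/10)) = 94.83 dB SPL.
Excess over the loudest (93.0 dB): 94.83 − 93.0 = 1.8 dB.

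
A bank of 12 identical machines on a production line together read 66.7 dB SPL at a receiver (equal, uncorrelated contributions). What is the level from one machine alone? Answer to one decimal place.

55.9 dB SPL

12 equal incoherent sources add 10·log₁₀(12) = 10.79 dB over one source.
L_one = 66.7 − 10.79 = 55.9 dB SPL.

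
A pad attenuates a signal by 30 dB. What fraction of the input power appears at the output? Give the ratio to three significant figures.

Power ratio = 10^(dB/10).
10^(-30/10) = 10^(-3.000) = 0.00100.

0.00100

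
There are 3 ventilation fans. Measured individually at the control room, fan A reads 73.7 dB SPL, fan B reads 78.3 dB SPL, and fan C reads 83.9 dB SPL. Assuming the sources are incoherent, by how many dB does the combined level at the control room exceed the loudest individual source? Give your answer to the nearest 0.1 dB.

1.4 dB

Add the sources as powers (linear), then convert back to dB:
L_total = 10·log₁₀(10^(73.7/10) + 10^(78.3/10) + 10^(83.9/10)) = 85.27 dB SPL.
Excess over the loudest (83.9 dB): 85.27 − 83.9 = 1.4 dB.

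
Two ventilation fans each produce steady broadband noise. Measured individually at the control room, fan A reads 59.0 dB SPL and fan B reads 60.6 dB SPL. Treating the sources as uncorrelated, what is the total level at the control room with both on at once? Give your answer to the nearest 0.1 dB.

Uncorrelated sources add in intensity (power), not in dB.
L_total = 10·log₁₀(10^(59.0/10) + 10^(60.6/10)) = 10·log₁₀(1942000) = 62.9 dB SPL.

62.9 dB SPL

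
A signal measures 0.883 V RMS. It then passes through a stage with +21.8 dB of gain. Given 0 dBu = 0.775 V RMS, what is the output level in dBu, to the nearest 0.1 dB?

Input level: 20·log₁₀(0.883/0.775) = 1.13 dBu.
Output: 1.13 + 21.8 = +22.9 dBu.

+22.9 dBu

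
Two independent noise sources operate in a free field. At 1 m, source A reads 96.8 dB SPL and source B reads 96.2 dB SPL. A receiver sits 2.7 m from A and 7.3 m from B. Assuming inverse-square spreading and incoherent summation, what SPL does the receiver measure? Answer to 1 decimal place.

At the listener: L_A = 96.8 − 20·log₁₀(2.7) = 88.17 dB; L_B = 96.2 − 20·log₁₀(7.3) = 78.93 dB.
Combined: 10·log₁₀(10^(88.17/10)+10^(78.93/10)) = 88.7 dB SPL.

88.7 dB SPL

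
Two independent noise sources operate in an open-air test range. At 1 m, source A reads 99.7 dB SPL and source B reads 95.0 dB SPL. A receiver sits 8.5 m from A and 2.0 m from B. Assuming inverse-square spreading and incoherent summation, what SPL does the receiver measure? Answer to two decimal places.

89.64 dB SPL

At the listener: L_A = 99.7 − 20·log₁₀(8.5) = 81.112 dB; L_B = 95.0 − 20·log₁₀(2.0) = 88.979 dB.
Combined: 10·log₁₀(10^(81.112/10)+10^(88.979/10)) = 89.64 dB SPL.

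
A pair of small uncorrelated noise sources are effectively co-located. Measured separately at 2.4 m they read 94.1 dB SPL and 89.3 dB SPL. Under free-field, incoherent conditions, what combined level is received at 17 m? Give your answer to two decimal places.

Combined at 2.4 m: 10·log₁₀(10^(94.1/10)+10^(89.3/10)) = 95.342 dB SPL.
Then apply −20·log₁₀(17/2.4) = -17.005 dB → 78.34 dB SPL.

78.34 dB SPL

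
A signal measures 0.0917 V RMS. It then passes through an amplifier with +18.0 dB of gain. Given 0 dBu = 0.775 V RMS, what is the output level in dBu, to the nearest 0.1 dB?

-0.5 dBu

Input level: 20·log₁₀(0.0917/0.775) = -18.54 dBu.
Output: -18.54 + 18.0 = -0.5 dBu.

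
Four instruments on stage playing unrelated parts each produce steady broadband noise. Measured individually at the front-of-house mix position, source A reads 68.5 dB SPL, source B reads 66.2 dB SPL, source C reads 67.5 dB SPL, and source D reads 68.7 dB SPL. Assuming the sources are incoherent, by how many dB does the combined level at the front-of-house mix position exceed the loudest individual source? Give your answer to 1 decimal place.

5.2 dB

Uncorrelated sources add in intensity (power), not in dB.
L_total = 10·log₁₀(10^(68.5/10) + 10^(66.2/10) + 10^(67.5/10) + 10^(68.7/10)) = 73.85 dB SPL.
Excess over the loudest (68.7 dB): 73.85 − 68.7 = 5.2 dB.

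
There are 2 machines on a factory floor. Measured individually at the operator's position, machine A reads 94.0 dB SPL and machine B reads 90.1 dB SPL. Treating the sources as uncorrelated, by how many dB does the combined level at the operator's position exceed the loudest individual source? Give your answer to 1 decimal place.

Incoherent sources sum as intensities:
L_total = 10·log₁₀(10^(94.0/10) + 10^(90.1/10)) = 95.48 dB SPL.
Excess over the loudest (94.0 dB): 95.48 − 94.0 = 1.5 dB.

1.5 dB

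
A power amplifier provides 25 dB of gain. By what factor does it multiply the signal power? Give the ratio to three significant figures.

Power ratio = 10^(dB/10).
10^(25/10) = 10^(2.500) = 316.

316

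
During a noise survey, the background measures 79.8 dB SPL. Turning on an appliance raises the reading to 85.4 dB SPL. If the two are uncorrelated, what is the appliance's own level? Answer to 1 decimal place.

Remove the background by subtracting linear intensities:
L_src = 10·log₁₀(10^(85.4/10) − 10^(79.8/10)) = 10·log₁₀(251200000) = 84.0 dB SPL.

84.0 dB SPL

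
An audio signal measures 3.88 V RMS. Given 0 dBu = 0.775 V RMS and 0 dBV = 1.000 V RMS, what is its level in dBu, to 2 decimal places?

dBu = 20·log₁₀(V / 0.775 V).
20·log₁₀(3.88/0.775) = +13.99 dBu.

+13.99 dBu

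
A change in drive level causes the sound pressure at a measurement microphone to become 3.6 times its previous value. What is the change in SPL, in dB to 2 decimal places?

SPL change from a pressure ratio uses the 20·log₁₀ form:
20·log₁₀(3.6) = 11.13 dB.

11.13 dB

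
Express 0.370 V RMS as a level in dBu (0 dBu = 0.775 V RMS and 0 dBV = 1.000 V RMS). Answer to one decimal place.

dBu = 20·log₁₀(V / 0.775 V).
20·log₁₀(0.370/0.775) = -6.4 dBu.

-6.4 dBu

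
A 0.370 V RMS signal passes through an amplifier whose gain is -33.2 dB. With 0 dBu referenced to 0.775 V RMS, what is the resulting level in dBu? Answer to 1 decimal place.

Input level: 20·log₁₀(0.370/0.775) = -6.42 dBu.
Output: -6.42 − 33.2 = -39.6 dBu.

-39.6 dBu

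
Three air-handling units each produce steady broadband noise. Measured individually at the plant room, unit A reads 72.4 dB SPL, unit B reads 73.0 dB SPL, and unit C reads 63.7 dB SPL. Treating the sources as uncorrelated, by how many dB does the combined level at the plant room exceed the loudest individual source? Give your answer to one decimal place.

3.0 dB

Incoherent sources sum as intensities:
L_total = 10·log₁₀(10^(72.4/10) + 10^(73.0/10) + 10^(63.7/10)) = 75.99 dB SPL.
Excess over the loudest (73.0 dB): 75.99 − 73.0 = 3.0 dB.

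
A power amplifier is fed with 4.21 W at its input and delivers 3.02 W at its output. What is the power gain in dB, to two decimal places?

Power is a power quantity, so gain = 10·log₁₀(P_out/P_in).
10·log₁₀(3.02/4.21) = 10·log₁₀(0.7173) = -1.44 dB.

-1.44 dB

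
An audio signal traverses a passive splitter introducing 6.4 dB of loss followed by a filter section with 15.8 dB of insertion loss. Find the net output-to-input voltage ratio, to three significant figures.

Net gain = (−6.4) + (−15.8) = -22.2 dB.
Voltage ratio = 10^(-22.2/20) = 0.0776.

0.0776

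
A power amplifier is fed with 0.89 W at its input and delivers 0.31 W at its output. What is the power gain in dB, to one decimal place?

-4.6 dB

Power ratio → dB uses the 10·log₁₀ form:
10·log₁₀(0.31/0.89) = 10·log₁₀(0.3483) = -4.6 dB.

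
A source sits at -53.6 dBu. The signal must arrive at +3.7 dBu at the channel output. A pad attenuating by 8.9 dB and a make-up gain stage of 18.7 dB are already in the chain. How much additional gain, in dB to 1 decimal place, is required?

The required make-up gain is the shortfall in the dB sum.
G = +3.7 − (-53.6) + 8.9 − 18.7 = 47.5 dB.

47.5 dB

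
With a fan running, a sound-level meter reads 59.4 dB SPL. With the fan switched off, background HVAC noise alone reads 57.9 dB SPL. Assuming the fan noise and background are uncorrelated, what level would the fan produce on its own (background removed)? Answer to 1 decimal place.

54.1 dB SPL

Subtract intensities: L_src = 10·log₁₀(10^(L_total/10) − 10^(L_bg/10)).
L_src = 10·log₁₀(10^(59.4/10) − 10^(57.9/10)) = 10·log₁₀(254400) = 54.1 dB SPL.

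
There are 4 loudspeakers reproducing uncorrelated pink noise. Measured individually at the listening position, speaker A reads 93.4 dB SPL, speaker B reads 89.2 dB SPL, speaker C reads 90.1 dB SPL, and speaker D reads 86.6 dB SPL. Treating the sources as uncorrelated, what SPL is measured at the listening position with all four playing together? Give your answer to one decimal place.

96.5 dB SPL

Incoherent sources sum as intensities:
L_total = 10·log₁₀(10^(93.4/10) + 10^(89.2/10) + 10^(90.1/10) + 10^(86.6/10)) = 10·log₁₀(4500000000) = 96.5 dB SPL.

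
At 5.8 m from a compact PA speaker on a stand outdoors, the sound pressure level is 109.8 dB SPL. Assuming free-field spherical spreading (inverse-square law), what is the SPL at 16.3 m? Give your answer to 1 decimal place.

For a point source in a free field, ΔL = −20·log₁₀(d₂/d₁).
ΔL = −20·log₁₀(16.3/5.8) = -8.98 dB, so L₂ = 109.8 + (-8.98) = 100.8 dB SPL.

100.8 dB SPL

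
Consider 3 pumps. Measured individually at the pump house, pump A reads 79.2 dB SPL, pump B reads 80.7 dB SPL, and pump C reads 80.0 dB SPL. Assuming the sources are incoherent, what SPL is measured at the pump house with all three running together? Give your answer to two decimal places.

84.78 dB SPL

Add the sources as powers (linear), then convert back to dB:
L_total = 10·log₁₀(10^(79.2/10) + 10^(80.7/10) + 10^(80.0/10)) = 10·log₁₀(300700000) = 84.78 dB SPL.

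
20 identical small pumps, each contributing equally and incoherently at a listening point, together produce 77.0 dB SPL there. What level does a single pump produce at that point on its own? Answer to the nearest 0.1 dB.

64.0 dB SPL

20 equal incoherent sources add 10·log₁₀(20) = 13.01 dB over one source.
L_one = 77.0 − 13.01 = 64.0 dB SPL.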